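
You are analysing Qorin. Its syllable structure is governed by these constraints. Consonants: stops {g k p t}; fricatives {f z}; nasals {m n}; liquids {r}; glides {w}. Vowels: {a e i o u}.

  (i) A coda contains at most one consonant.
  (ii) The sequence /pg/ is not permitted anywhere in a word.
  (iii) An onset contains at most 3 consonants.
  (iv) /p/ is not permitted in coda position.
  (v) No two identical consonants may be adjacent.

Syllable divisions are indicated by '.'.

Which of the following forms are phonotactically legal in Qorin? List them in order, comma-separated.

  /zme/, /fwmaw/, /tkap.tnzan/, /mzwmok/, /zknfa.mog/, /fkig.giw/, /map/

/zme/ — σ1 onset /zm/ (2C), coda /∅/ ok → phonotactically legal
/fwmaw/ — σ1 onset /fwm/ (3C), coda /w/ ok → phonotactically legal
/tkap.tnzan/ — violates constraint (iv): syllable 1 coda contains /p/ → phonotactically illegal
/mzwmok/ — violates constraint (iii): syllable 1 onset /mzwm/ has 4 consonants (> 3) → phonotactically illegal
/zknfa.mog/ — violates constraint (iii): syllable 1 onset /zknf/ has 4 consonants (> 3) → phonotactically illegal
/fkig.giw/ — violates constraint (v): adjacent identical consonants /gg/ → phonotactically illegal
/map/ — violates constraint (iv): syllable 1 coda contains /p/ → phonotactically illegal

/zme/, /fwmaw/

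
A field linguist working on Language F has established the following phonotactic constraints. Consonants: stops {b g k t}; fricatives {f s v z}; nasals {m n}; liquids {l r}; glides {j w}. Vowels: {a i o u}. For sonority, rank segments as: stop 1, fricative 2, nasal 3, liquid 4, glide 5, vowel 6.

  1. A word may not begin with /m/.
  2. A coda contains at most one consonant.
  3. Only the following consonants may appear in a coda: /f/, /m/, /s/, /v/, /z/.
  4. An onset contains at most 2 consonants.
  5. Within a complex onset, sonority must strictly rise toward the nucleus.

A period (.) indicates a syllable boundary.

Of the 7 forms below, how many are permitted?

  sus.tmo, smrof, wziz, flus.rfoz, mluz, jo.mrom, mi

sus.tmo — σ1 onset /s/, coda /s/ ok; σ2 onset /tm/ (1→3 rises), coda /∅/ ok → permitted
smrof — violates constraint 4: syllable 1 onset /smr/ has 3 consonants (> 2) → not permitted
wziz — violates constraint 5: syllable 1 onset /wz/: /w/ (glide, 5) → /z/ (fricative, 2) does not rise → not permitted
flus.rfoz — violates constraint 5: syllable 2 onset /rf/: /r/ (liquid, 4) → /f/ (fricative, 2) does not rise → not permitted
mluz — violates constraint 1: word begins with /m/ → not permitted
jo.mrom — σ1 onset /j/, coda /∅/ ok; σ2 onset /mr/ (3→4 rises), coda /m/ ok → permitted
mi — violates constraint 1: word begins with /m/ → not permitted
Permitted: sus.tmo, jo.mrom → 2.

2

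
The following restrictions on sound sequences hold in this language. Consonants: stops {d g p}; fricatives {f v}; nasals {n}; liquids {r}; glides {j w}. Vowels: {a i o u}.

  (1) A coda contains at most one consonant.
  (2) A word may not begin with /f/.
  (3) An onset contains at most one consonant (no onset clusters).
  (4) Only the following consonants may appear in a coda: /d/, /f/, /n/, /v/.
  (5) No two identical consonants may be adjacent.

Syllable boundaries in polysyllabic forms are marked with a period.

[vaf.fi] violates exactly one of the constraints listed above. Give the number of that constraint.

[vaf.fi]: adjacent identical consonants /ff/.
This is a violation of constraint 5: "No two identical consonants may be adjacent."
The remaining constraints (1, 2, 3, 4) are satisfied.

5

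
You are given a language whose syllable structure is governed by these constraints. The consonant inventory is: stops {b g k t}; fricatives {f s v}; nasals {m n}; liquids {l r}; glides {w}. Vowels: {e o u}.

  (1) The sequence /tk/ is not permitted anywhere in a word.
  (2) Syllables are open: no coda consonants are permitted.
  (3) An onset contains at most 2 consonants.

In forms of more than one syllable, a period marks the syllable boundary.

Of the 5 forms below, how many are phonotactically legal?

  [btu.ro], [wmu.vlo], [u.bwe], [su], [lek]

4

[btu.ro] — σ1 onset /bt/ (2C), coda /∅/ ok; σ2 onset /r/, coda /∅/ ok → phonotactically legal
[wmu.vlo] — σ1 onset /wm/ (2C), coda /∅/ ok; σ2 onset /vl/ (2C), coda /∅/ ok → phonotactically legal
[u.bwe] — σ1 onset /∅/, coda /∅/ ok; σ2 onset /bw/ (2C), coda /∅/ ok → phonotactically legal
[su] — σ1 onset /s/, coda /∅/ ok → phonotactically legal
[lek] — violates constraint 2: syllable 1 coda /k/ has 1 consonant (> 0) → phonotactically illegal
Phonotactically legal: [btu.ro], [wmu.vlo], [u.bwe], [su] → 4.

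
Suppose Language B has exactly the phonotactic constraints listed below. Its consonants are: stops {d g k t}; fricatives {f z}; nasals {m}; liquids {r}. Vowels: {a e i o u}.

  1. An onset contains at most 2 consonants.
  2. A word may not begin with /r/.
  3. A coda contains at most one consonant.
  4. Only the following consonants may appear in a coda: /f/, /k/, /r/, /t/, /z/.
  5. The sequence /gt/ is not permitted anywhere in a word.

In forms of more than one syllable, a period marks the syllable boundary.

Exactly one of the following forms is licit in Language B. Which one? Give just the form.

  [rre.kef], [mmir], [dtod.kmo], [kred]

[rre.kef] — violates constraint 2: word begins with /r/ → illicit
[mmir] — σ1 onset /mm/ (2C), coda /r/ ok → licit
[dtod.kmo] — violates constraint 4: syllable 1 coda contains /d/, which is not a licensed coda consonant → illicit
[kred] — violates constraint 4: syllable 1 coda contains /d/, which is not a licensed coda consonant → illicit

[mmir]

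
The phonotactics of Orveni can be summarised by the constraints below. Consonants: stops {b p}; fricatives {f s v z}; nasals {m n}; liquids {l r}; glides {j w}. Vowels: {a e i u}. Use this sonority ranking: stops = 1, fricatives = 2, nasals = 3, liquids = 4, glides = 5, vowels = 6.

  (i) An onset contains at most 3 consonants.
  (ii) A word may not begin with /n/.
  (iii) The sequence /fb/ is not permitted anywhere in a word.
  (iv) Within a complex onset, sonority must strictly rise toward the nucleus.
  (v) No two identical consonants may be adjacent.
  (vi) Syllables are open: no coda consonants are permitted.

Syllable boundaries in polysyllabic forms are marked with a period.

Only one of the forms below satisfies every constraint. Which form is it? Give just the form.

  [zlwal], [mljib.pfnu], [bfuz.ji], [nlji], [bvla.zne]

[zlwal] — violates constraint (vi): syllable 1 coda /l/ has 1 consonant (> 0) → not permitted
[mljib.pfnu] — violates constraint (vi): syllable 1 coda /b/ has 1 consonant (> 0) → not permitted
[bfuz.ji] — violates constraint (vi): syllable 1 coda /z/ has 1 consonant (> 0) → not permitted
[nlji] — violates constraint (ii): word begins with /n/ → not permitted
[bvla.zne] — σ1 onset /bvl/ (1→2→4 rises), coda /∅/ ok; σ2 onset /zn/ (2→3 rises), coda /∅/ ok → permitted

[bvla.zne]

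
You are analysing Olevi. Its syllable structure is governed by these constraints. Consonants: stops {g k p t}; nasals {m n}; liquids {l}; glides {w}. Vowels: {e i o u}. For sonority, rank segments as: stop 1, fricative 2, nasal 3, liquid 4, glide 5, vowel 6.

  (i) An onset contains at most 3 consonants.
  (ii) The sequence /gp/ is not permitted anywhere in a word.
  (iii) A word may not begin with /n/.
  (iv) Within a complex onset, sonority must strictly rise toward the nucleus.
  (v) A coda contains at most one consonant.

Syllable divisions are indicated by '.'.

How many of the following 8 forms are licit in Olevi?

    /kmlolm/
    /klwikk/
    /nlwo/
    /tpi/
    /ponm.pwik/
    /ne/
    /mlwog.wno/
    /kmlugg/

0

/kmlolm/ — violates constraint (v): syllable 1 coda /lm/ has 2 consonants (> 1) → illicit
/klwikk/ — violates constraint (v): syllable 1 coda /kk/ has 2 consonants (> 1) → illicit
/nlwo/ — violates constraint (iii): word begins with /n/ → illicit
/tpi/ — violates constraint (iv): syllable 1 onset /tp/: /t/ (stop, 1) → /p/ (stop, 1) does not rise → illicit
/ponm.pwik/ — violates constraint (v): syllable 1 coda /nm/ has 2 consonants (> 1) → illicit
/ne/ — violates constraint (iii): word begins with /n/ → illicit
/mlwog.wno/ — violates constraint (iv): syllable 2 onset /wn/: /w/ (glide, 5) → /n/ (nasal, 3) does not rise → illicit
/kmlugg/ — violates constraint (v): syllable 1 coda /gg/ has 2 consonants (> 1) → illicit
No form is licit → 0.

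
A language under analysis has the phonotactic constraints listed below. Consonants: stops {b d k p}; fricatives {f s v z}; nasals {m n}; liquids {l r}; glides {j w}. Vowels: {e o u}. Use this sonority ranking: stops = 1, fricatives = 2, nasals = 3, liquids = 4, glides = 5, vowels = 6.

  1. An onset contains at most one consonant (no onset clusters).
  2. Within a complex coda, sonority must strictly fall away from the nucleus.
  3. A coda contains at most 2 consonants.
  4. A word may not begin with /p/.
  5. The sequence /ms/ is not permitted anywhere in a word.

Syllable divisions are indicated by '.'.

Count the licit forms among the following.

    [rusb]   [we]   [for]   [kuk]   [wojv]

[rusb] — σ1 onset /r/, coda /sb/ (2→1 falls) ok → licit
[we] — σ1 onset /w/, coda /∅/ ok → licit
[for] — σ1 onset /f/, coda /r/ ok → licit
[kuk] — σ1 onset /k/, coda /k/ ok → licit
[wojv] — σ1 onset /w/, coda /jv/ (5→2 falls) ok → licit
Licit: [rusb], [we], [for], [kuk], [wojv] → 5.

5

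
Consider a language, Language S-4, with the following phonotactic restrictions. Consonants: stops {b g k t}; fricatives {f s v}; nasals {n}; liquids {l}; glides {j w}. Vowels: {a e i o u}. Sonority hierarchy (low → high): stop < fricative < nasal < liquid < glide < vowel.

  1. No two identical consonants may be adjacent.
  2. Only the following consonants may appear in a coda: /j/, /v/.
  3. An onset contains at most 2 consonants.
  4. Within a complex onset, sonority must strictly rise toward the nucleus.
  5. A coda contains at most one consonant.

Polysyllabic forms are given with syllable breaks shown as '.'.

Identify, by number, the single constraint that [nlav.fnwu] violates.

[nlav.fnwu]: syllable 2 onset /fnw/ has 3 consonants (> 2).
This is a violation of constraint 3: "An onset contains at most 2 consonants."
The remaining constraints (1, 2, 4, 5) are satisfied.

3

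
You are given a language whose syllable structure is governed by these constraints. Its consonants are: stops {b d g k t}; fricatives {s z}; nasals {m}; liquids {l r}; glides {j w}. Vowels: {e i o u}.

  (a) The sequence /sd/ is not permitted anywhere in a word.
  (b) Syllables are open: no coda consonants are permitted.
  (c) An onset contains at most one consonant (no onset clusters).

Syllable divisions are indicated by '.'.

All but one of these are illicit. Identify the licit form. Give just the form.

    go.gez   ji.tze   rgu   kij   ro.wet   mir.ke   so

so

go.gez — violates constraint (b): syllable 2 coda /z/ has 1 consonant (> 0) → illicit
ji.tze — violates constraint (c): syllable 2 onset /tz/ has 2 consonants (> 1) → illicit
rgu — violates constraint (c): syllable 1 onset /rg/ has 2 consonants (> 1) → illicit
kij — violates constraint (b): syllable 1 coda /j/ has 1 consonant (> 0) → illicit
ro.wet — violates constraint (b): syllable 2 coda /t/ has 1 consonant (> 0) → illicit
mir.ke — violates constraint (b): syllable 1 coda /r/ has 1 consonant (> 0) → illicit
so — σ1 onset /s/, coda /∅/ ok → licit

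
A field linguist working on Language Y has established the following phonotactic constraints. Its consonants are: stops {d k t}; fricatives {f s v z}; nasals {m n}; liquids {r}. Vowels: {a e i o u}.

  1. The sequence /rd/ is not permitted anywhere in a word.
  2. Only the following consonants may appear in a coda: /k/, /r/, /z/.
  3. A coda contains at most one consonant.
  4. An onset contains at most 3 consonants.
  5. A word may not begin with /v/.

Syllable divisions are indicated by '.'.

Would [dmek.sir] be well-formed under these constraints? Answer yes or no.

yes

[dmek.sir] — σ1 onset /dm/ (2C), coda /k/ ok; σ2 onset /s/, coda /r/ ok → well-formed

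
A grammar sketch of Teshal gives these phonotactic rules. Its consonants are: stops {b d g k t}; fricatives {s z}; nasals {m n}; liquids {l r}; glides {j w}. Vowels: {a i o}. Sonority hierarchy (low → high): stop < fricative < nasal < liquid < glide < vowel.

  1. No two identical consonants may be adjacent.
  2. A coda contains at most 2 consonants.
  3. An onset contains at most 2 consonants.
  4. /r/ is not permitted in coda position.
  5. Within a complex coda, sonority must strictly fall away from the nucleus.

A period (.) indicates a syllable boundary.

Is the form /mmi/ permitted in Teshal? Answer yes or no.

/mmi/ — violates constraint 1: adjacent identical consonants /mm/ → not permitted

no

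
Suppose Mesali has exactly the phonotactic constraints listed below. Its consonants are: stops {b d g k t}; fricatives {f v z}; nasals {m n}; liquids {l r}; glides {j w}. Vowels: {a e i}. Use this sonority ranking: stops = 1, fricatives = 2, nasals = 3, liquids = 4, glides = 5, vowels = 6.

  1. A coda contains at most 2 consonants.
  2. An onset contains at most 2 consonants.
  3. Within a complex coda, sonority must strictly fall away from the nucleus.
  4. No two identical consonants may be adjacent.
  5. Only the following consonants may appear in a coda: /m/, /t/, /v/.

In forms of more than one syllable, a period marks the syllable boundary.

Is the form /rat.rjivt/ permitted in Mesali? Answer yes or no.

yes

/rat.rjivt/ — σ1 onset /r/, coda /t/ ok; σ2 onset /rj/ (2C), coda /vt/ (2→1 falls) ok → permitted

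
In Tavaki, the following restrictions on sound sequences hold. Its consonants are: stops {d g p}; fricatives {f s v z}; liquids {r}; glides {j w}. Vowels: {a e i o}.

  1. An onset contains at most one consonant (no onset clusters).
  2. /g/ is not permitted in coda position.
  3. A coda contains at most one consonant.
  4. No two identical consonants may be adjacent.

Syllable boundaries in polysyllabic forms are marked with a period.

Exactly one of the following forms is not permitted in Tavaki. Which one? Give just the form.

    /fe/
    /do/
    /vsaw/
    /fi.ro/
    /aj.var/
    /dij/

/vsaw/

/fe/ — σ1 onset /f/, coda /∅/ ok → permitted
/do/ — σ1 onset /d/, coda /∅/ ok → permitted
/vsaw/ — violates constraint 1: syllable 1 onset /vs/ has 2 consonants (> 1) → not permitted
/fi.ro/ — σ1 onset /f/, coda /∅/ ok; σ2 onset /r/, coda /∅/ ok → permitted
/aj.var/ — σ1 onset /∅/, coda /j/ ok; σ2 onset /v/, coda /r/ ok → permitted
/dij/ — σ1 onset /d/, coda /j/ ok → permitted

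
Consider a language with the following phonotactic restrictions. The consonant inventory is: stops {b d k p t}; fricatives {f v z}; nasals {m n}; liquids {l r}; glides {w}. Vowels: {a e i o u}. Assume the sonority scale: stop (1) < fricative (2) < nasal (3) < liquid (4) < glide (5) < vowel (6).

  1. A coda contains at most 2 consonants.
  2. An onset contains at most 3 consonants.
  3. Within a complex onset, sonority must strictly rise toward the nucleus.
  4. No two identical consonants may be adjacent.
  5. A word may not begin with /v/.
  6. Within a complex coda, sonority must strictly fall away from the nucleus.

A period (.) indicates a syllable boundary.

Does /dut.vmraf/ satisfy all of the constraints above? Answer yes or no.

/dut.vmraf/ — σ1 onset /d/, coda /t/ ok; σ2 onset /vmr/ (2→3→4 rises), coda /f/ ok → licit

yes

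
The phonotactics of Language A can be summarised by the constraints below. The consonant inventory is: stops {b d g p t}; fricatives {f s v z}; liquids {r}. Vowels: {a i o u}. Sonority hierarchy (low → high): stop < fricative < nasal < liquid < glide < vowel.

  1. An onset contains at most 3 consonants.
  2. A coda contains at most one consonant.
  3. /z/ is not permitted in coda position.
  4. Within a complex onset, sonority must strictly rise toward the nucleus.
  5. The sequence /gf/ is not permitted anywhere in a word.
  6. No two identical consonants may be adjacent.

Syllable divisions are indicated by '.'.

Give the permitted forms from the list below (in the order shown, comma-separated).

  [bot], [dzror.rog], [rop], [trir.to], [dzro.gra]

[bot] — σ1 onset /b/, coda /t/ ok → permitted
[dzror.rog] — violates constraint 6: adjacent identical consonants /rr/ → not permitted
[rop] — σ1 onset /r/, coda /p/ ok → permitted
[trir.to] — σ1 onset /tr/ (1→4 rises), coda /r/ ok; σ2 onset /t/, coda /∅/ ok → permitted
[dzro.gra] — σ1 onset /dzr/ (1→2→4 rises), coda /∅/ ok; σ2 onset /gr/ (1→4 rises), coda /∅/ ok → permitted

[bot], [rop], [trir.to], [dzro.gra]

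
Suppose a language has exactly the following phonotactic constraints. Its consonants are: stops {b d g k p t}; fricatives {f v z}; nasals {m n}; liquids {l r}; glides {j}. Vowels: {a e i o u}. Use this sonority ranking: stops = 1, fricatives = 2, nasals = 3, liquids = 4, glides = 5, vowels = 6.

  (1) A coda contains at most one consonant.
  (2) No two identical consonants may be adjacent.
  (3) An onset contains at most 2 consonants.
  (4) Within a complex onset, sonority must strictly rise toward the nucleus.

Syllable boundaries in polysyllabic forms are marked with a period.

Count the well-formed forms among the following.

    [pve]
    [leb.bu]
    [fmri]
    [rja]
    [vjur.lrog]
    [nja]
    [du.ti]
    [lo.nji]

[pve] — σ1 onset /pv/ (1→2 rises), coda /∅/ ok → well-formed
[leb.bu] — violates constraint 2: adjacent identical consonants /bb/ → ill-formed
[fmri] — violates constraint 3: syllable 1 onset /fmr/ has 3 consonants (> 2) → ill-formed
[rja] — σ1 onset /rj/ (4→5 rises), coda /∅/ ok → well-formed
[vjur.lrog] — violates constraint 4: syllable 2 onset /lr/: /l/ (liquid, 4) → /r/ (liquid, 4) does not rise → ill-formed
[nja] — σ1 onset /nj/ (3→5 rises), coda /∅/ ok → well-formed
[du.ti] — σ1 onset /d/, coda /∅/ ok; σ2 onset /t/, coda /∅/ ok → well-formed
[lo.nji] — σ1 onset /l/, coda /∅/ ok; σ2 onset /nj/ (3→5 rises), coda /∅/ ok → well-formed
Well-formed: [pve], [rja], [nja], [du.ti], [lo.nji] → 5.

5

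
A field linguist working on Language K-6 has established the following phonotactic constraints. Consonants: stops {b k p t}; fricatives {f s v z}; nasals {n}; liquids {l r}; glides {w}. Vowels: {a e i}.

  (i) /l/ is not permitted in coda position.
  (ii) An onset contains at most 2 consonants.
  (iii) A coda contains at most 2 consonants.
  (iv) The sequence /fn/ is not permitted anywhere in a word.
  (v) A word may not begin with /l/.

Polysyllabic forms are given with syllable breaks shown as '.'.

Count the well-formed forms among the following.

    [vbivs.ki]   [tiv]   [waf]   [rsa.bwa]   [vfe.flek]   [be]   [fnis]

[vbivs.ki] — σ1 onset /vb/ (2C), coda /vs/ (2C) ok; σ2 onset /k/, coda /∅/ ok → well-formed
[tiv] — σ1 onset /t/, coda /v/ ok → well-formed
[waf] — σ1 onset /w/, coda /f/ ok → well-formed
[rsa.bwa] — σ1 onset /rs/ (2C), coda /∅/ ok; σ2 onset /bw/ (2C), coda /∅/ ok → well-formed
[vfe.flek] — σ1 onset /vf/ (2C), coda /∅/ ok; σ2 onset /fl/ (2C), coda /k/ ok → well-formed
[be] — σ1 onset /b/, coda /∅/ ok → well-formed
[fnis] — violates constraint (iv): contains banned sequence /fn/ → ill-formed
Well-formed: [vbivs.ki], [tiv], [waf], [rsa.bwa], [vfe.flek], [be] → 6.

6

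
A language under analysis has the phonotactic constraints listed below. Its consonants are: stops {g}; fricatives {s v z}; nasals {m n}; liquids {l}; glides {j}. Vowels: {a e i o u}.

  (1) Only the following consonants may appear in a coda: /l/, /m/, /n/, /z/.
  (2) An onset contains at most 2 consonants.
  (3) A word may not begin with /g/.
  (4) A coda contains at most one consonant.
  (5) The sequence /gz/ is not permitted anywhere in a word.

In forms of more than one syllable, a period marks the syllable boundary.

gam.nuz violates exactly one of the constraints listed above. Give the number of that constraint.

3

gam.nuz: word begins with /g/.
This is a violation of constraint 3: "A word may not begin with /g/."
The remaining constraints (1, 2, 4, 5) are satisfied.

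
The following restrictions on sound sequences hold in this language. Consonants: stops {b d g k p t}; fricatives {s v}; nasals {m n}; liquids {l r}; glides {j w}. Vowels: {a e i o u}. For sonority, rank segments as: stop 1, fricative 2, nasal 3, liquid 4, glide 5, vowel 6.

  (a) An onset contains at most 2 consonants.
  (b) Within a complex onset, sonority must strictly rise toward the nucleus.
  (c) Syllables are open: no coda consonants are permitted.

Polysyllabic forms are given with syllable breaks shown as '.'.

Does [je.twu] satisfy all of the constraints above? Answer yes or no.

[je.twu] — σ1 onset /j/, coda /∅/ ok; σ2 onset /tw/ (1→5 rises), coda /∅/ ok → phonotactically legal

yes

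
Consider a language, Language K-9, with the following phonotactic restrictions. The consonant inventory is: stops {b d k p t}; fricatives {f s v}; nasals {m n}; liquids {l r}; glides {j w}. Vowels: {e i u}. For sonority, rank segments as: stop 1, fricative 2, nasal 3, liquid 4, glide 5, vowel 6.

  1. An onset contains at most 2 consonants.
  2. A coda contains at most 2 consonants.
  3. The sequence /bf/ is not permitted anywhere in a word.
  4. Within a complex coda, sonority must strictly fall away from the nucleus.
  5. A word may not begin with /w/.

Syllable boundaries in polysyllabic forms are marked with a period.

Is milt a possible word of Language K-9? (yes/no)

milt — σ1 onset /m/, coda /lt/ (4→1 falls) ok → licit

yes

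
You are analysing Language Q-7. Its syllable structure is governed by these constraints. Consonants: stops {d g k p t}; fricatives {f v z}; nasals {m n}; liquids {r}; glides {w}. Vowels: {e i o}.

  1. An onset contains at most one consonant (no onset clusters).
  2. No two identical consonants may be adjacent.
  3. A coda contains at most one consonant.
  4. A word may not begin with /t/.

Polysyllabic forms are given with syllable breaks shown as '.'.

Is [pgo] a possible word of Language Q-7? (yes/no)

[pgo] — violates constraint 1: syllable 1 onset /pg/ has 2 consonants (> 1) → phonotactically illegal

no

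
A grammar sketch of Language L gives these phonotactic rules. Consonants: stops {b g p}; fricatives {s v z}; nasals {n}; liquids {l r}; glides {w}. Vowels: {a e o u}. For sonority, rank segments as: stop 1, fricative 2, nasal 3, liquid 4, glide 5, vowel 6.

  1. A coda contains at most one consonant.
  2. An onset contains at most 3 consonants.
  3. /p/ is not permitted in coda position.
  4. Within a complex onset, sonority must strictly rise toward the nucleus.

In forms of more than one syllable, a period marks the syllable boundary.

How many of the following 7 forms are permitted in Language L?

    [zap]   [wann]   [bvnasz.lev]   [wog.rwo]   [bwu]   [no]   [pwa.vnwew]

[zap] — violates constraint 3: syllable 1 coda contains /p/ → not permitted
[wann] — violates constraint 1: syllable 1 coda /nn/ has 2 consonants (> 1) → not permitted
[bvnasz.lev] — violates constraint 1: syllable 1 coda /sz/ has 2 consonants (> 1) → not permitted
[wog.rwo] — σ1 onset /w/, coda /g/ ok; σ2 onset /rw/ (4→5 rises), coda /∅/ ok → permitted
[bwu] — σ1 onset /bw/ (1→5 rises), coda /∅/ ok → permitted
[no] — σ1 onset /n/, coda /∅/ ok → permitted
[pwa.vnwew] — σ1 onset /pw/ (1→5 rises), coda /∅/ ok; σ2 onset /vnw/ (2→3→5 rises), coda /w/ ok → permitted
Permitted: [wog.rwo], [bwu], [no], [pwa.vnwew] → 4.

4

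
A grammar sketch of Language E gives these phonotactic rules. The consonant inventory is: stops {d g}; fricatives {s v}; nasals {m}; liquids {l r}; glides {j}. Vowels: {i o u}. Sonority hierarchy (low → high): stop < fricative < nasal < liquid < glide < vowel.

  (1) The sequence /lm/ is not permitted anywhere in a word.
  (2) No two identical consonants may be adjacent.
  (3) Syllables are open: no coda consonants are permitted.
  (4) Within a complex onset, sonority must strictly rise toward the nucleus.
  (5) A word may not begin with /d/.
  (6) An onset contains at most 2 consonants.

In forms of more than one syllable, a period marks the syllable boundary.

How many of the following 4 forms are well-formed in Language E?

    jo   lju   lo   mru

4

jo — σ1 onset /j/, coda /∅/ ok → well-formed
lju — σ1 onset /lj/ (4→5 rises), coda /∅/ ok → well-formed
lo — σ1 onset /l/, coda /∅/ ok → well-formed
mru — σ1 onset /mr/ (3→4 rises), coda /∅/ ok → well-formed
Well-formed: jo, lju, lo, mru → 4.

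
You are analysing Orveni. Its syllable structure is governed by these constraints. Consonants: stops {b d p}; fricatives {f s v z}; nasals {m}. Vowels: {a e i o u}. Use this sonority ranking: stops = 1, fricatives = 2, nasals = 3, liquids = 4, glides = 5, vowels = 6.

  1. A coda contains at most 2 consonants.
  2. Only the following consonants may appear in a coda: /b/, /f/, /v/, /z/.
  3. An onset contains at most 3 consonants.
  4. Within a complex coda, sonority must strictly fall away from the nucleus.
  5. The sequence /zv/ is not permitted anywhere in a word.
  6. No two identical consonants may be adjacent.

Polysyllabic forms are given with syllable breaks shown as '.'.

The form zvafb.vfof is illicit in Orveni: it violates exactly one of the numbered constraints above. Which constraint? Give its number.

zvafb.vfof: contains banned sequence /zv/.
This is a violation of constraint 5: "The sequence /zv/ is not permitted anywhere in a word."
The remaining constraints (1, 2, 3, 4, 6) are satisfied.

5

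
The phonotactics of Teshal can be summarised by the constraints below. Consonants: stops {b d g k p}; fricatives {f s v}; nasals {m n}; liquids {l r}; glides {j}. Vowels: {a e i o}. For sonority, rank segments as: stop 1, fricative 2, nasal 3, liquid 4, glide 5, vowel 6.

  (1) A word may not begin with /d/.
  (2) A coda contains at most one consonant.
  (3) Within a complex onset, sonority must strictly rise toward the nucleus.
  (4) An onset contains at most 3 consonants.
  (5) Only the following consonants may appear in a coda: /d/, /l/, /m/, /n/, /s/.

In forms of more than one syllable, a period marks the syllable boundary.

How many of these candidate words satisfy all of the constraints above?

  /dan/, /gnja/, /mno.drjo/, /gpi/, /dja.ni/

1

/dan/ — violates constraint 1: word begins with /d/ → ill-formed
/gnja/ — σ1 onset /gnj/ (1→3→5 rises), coda /∅/ ok → well-formed
/mno.drjo/ — violates constraint 3: syllable 1 onset /mn/: /m/ (nasal, 3) → /n/ (nasal, 3) does not rise → ill-formed
/gpi/ — violates constraint 3: syllable 1 onset /gp/: /g/ (stop, 1) → /p/ (stop, 1) does not rise → ill-formed
/dja.ni/ — violates constraint 1: word begins with /d/ → ill-formed
Well-formed: /gnja/ → 1.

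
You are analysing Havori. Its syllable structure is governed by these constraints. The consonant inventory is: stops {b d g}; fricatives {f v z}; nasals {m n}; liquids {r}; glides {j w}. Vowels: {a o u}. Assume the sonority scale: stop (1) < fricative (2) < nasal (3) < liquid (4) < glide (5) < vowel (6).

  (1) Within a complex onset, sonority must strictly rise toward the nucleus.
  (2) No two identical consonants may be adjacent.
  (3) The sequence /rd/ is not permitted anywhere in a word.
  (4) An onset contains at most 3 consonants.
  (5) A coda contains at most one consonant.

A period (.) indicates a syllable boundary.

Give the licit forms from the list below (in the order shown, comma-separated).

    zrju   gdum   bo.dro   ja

zrju — σ1 onset /zrj/ (2→4→5 rises), coda /∅/ ok → licit
gdum — violates constraint 1: syllable 1 onset /gd/: /g/ (stop, 1) → /d/ (stop, 1) does not rise → illicit
bo.dro — σ1 onset /b/, coda /∅/ ok; σ2 onset /dr/ (1→4 rises), coda /∅/ ok → licit
ja — σ1 onset /j/, coda /∅/ ok → licit

zrju, bo.dro, ja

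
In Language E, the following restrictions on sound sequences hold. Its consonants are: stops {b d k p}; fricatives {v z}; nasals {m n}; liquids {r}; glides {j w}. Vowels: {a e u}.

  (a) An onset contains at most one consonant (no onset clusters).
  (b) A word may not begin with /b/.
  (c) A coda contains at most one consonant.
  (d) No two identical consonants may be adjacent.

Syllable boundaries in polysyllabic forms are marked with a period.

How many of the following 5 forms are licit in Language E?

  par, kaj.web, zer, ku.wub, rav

5

par — σ1 onset /p/, coda /r/ ok → licit
kaj.web — σ1 onset /k/, coda /j/ ok; σ2 onset /w/, coda /b/ ok → licit
zer — σ1 onset /z/, coda /r/ ok → licit
ku.wub — σ1 onset /k/, coda /∅/ ok; σ2 onset /w/, coda /b/ ok → licit
rav — σ1 onset /r/, coda /v/ ok → licit
Licit: par, kaj.web, zer, ku.wub, rav → 5.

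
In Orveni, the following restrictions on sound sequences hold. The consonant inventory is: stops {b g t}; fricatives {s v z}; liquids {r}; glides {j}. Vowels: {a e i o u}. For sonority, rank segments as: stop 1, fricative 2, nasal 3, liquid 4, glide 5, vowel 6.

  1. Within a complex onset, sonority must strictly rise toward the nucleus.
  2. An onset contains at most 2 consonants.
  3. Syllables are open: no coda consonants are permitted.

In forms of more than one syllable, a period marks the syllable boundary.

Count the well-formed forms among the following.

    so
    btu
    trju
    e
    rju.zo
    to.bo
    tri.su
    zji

so — σ1 onset /s/, coda /∅/ ok → well-formed
btu — violates constraint 1: syllable 1 onset /bt/: /b/ (stop, 1) → /t/ (stop, 1) does not rise → ill-formed
trju — violates constraint 2: syllable 1 onset /trj/ has 3 consonants (> 2) → ill-formed
e — σ1 onset /∅/, coda /∅/ ok → well-formed
rju.zo — σ1 onset /rj/ (4→5 rises), coda /∅/ ok; σ2 onset /z/, coda /∅/ ok → well-formed
to.bo — σ1 onset /t/, coda /∅/ ok; σ2 onset /b/, coda /∅/ ok → well-formed
tri.su — σ1 onset /tr/ (1→4 rises), coda /∅/ ok; σ2 onset /s/, coda /∅/ ok → well-formed
zji — σ1 onset /zj/ (2→5 rises), coda /∅/ ok → well-formed
Well-formed: so, e, rju.zo, to.bo, tri.su, zji → 6.

6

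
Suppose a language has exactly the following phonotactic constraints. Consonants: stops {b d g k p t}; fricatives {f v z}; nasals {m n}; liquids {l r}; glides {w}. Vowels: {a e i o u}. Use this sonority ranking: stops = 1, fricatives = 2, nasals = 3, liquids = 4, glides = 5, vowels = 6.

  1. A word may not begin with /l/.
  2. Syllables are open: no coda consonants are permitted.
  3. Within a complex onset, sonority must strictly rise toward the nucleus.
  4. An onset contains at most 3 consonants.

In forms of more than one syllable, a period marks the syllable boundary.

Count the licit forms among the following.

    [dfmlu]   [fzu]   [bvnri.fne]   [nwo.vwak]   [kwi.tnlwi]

[dfmlu] — violates constraint 4: syllable 1 onset /dfml/ has 4 consonants (> 3) → illicit
[fzu] — violates constraint 3: syllable 1 onset /fz/: /f/ (fricative, 2) → /z/ (fricative, 2) does not rise → illicit
[bvnri.fne] — violates constraint 4: syllable 1 onset /bvnr/ has 4 consonants (> 3) → illicit
[nwo.vwak] — violates constraint 2: syllable 2 coda /k/ has 1 consonant (> 0) → illicit
[kwi.tnlwi] — violates constraint 4: syllable 2 onset /tnlw/ has 4 consonants (> 3) → illicit
No form is licit → 0.

0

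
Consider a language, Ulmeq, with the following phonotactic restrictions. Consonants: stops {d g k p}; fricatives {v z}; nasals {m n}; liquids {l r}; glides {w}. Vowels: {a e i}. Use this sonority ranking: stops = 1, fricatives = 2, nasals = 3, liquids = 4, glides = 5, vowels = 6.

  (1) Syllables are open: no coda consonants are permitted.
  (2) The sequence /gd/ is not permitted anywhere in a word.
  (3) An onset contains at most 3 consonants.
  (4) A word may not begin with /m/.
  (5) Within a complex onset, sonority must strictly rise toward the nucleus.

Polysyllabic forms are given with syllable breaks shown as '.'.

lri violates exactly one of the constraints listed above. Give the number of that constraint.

5

lri: syllable 1 onset /lr/: /l/ (liquid, 4) → /r/ (liquid, 4) does not rise.
This is a violation of constraint 5: "Within a complex onset, sonority must strictly rise toward the nucleus."
The remaining constraints (1, 2, 3, 4) are satisfied.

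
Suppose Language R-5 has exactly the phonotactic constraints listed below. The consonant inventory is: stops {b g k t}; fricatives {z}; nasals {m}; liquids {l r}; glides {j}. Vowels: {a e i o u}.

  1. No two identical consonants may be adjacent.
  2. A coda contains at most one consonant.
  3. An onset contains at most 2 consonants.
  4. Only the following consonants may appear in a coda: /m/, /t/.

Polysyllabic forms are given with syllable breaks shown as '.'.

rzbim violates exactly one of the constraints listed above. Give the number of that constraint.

rzbim: syllable 1 onset /rzb/ has 3 consonants (> 2).
This is a violation of constraint 3: "An onset contains at most 2 consonants."
The remaining constraints (1, 2, 4) are satisfied.

3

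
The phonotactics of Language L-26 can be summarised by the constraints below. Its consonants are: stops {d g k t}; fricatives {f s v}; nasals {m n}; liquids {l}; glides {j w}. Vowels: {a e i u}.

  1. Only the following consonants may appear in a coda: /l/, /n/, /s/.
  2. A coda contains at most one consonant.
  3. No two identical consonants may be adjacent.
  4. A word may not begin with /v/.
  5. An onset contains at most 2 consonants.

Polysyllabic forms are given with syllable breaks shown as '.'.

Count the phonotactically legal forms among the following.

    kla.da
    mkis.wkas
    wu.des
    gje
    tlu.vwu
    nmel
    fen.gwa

7

kla.da — σ1 onset /kl/ (2C), coda /∅/ ok; σ2 onset /d/, coda /∅/ ok → phonotactically legal
mkis.wkas — σ1 onset /mk/ (2C), coda /s/ ok; σ2 onset /wk/ (2C), coda /s/ ok → phonotactically legal
wu.des — σ1 onset /w/, coda /∅/ ok; σ2 onset /d/, coda /s/ ok → phonotactically legal
gje — σ1 onset /gj/ (2C), coda /∅/ ok → phonotactically legal
tlu.vwu — σ1 onset /tl/ (2C), coda /∅/ ok; σ2 onset /vw/ (2C), coda /∅/ ok → phonotactically legal
nmel — σ1 onset /nm/ (2C), coda /l/ ok → phonotactically legal
fen.gwa — σ1 onset /f/, coda /n/ ok; σ2 onset /gw/ (2C), coda /∅/ ok → phonotactically legal
Phonotactically legal: kla.da, mkis.wkas, wu.des, gje, tlu.vwu, nmel, fen.gwa → 7.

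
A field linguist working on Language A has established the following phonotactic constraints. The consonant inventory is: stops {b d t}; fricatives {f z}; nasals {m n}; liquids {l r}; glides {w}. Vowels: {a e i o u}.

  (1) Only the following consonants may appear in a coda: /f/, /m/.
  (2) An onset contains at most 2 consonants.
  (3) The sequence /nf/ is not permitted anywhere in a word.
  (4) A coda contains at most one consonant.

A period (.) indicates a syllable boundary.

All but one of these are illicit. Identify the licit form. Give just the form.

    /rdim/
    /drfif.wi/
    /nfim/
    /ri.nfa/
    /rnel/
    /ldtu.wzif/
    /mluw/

/rdim/ — σ1 onset /rd/ (2C), coda /m/ ok → licit
/drfif.wi/ — violates constraint 2: syllable 1 onset /drf/ has 3 consonants (> 2) → illicit
/nfim/ — violates constraint 3: contains banned sequence /nf/ → illicit
/ri.nfa/ — violates constraint 3: contains banned sequence /nf/ → illicit
/rnel/ — violates constraint 1: syllable 1 coda contains /l/, which is not a licensed coda consonant → illicit
/ldtu.wzif/ — violates constraint 2: syllable 1 onset /ldt/ has 3 consonants (> 2) → illicit
/mluw/ — violates constraint 1: syllable 1 coda contains /w/, which is not a licensed coda consonant → illicit

/rdim/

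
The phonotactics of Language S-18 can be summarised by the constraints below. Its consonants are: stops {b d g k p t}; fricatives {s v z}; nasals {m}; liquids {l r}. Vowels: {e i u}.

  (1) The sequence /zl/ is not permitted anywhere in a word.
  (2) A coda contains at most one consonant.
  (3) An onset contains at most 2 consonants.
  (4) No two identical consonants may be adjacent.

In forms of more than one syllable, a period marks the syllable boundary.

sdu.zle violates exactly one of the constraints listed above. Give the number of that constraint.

1

sdu.zle: contains banned sequence /zl/.
This is a violation of constraint 1: "The sequence /zl/ is not permitted anywhere in a word."
The remaining constraints (2, 3, 4) are satisfied.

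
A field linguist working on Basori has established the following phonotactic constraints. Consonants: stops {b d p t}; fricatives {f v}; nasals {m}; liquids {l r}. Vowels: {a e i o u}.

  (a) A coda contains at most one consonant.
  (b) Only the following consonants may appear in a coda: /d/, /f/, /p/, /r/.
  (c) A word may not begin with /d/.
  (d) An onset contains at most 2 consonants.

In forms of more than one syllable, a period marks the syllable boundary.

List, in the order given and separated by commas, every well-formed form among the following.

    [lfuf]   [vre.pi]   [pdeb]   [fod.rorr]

[lfuf] — σ1 onset /lf/ (2C), coda /f/ ok → well-formed
[vre.pi] — σ1 onset /vr/ (2C), coda /∅/ ok; σ2 onset /p/, coda /∅/ ok → well-formed
[pdeb] — violates constraint (b): syllable 1 coda contains /b/, which is not a licensed coda consonant → ill-formed
[fod.rorr] — violates constraint (a): syllable 2 coda /rr/ has 2 consonants (> 1) → ill-formed

[lfuf], [vre.pi]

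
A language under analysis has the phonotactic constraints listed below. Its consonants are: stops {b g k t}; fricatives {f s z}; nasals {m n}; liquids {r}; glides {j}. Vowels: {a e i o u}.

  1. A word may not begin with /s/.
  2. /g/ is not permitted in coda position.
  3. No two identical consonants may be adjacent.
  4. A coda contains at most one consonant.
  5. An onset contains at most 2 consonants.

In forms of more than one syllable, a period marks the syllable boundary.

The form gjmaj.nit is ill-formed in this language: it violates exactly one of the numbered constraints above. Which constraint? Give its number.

gjmaj.nit: syllable 1 onset /gjm/ has 3 consonants (> 2).
This is a violation of constraint 5: "An onset contains at most 2 consonants."
The remaining constraints (1, 2, 3, 4) are satisfied.

5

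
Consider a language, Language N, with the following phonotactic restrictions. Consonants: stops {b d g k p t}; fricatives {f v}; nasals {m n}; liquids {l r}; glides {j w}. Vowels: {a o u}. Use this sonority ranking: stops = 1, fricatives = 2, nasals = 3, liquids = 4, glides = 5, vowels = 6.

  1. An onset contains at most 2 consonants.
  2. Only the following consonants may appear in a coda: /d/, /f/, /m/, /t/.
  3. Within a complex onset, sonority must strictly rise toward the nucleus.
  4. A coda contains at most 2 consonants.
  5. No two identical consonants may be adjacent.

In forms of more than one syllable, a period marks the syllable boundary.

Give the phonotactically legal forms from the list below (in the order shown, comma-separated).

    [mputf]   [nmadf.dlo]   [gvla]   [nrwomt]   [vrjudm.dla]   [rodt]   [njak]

[mputf] — violates constraint 3: syllable 1 onset /mp/: /m/ (nasal, 3) → /p/ (stop, 1) does not rise → phonotactically illegal
[nmadf.dlo] — violates constraint 3: syllable 1 onset /nm/: /n/ (nasal, 3) → /m/ (nasal, 3) does not rise → phonotactically illegal
[gvla] — violates constraint 1: syllable 1 onset /gvl/ has 3 consonants (> 2) → phonotactically illegal
[nrwomt] — violates constraint 1: syllable 1 onset /nrw/ has 3 consonants (> 2) → phonotactically illegal
[vrjudm.dla] — violates constraint 1: syllable 1 onset /vrj/ has 3 consonants (> 2) → phonotactically illegal
[rodt] — σ1 onset /r/, coda /dt/ (2C) ok → phonotactically legal
[njak] — violates constraint 2: syllable 1 coda contains /k/, which is not a licensed coda consonant → phonotactically illegal

[rodt]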